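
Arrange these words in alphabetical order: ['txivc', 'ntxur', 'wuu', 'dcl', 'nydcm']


Compare strings character by character (the first differing letter decides):
  'dcl' < 'ntxur' since 'd' < 'n' at position 1
  'ntxur' < 'nydcm' since 't' < 'y' at position 2
  'nydcm' < 'txivc' since 'n' < 't' at position 1
  'txivc' < 'wuu' since 't' < 'w' at position 1
Chaining these comparisons gives the alphabetical order.
Final answer: ['dcl', 'ntxur', 'nydcm', 'txivc', 'wuu']


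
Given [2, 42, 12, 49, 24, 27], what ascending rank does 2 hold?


Sort ascending: [2, 12, 24, 27, 42, 49]
Find 2 in the sorted list.
2 is at position 1 (1-indexed).
Final answer: 1


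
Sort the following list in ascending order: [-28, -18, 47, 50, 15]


Original list: [-28, -18, 47, 50, 15]
Repeatedly take the smallest remaining element:
  Remaining [-28, -18, 47, 50, 15] -> smallest is -28
  Remaining [-18, 47, 50, 15] -> smallest is -18
  Remaining [47, 50, 15] -> smallest is 15
  Remaining [47, 50] -> smallest is 47
  Remaining [50] -> smallest is 50
Collecting the picks in order gives the sorted list.
Final answer: [-28, -18, 15, 47, 50]


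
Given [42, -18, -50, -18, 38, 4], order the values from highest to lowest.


Original list: [42, -18, -50, -18, 38, 4]
Repeatedly take the largest remaining element:
  Remaining [42, -18, -50, -18, 38, 4] -> largest is 42
  Remaining [-18, -50, -18, 38, 4] -> largest is 38
  Remaining [-18, -50, -18, 4] -> largest is 4
  Remaining [-18, -50, -18] -> largest is -18
  Remaining [-50, -18] -> largest is -18
  Remaining [-50] -> largest is -50
Collecting the picks in order gives the descending list.
Final answer: [42, 38, 4, -18, -18, -50]


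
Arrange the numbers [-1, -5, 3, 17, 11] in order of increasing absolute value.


Compute absolute values:
  |-1| = 1
  |-5| = 5
  |3| = 3
  |17| = 17
  |11| = 11
Absolute values in increasing order: 1 < 3 < 5 < 11 < 17
Listing the original numbers in that order gives the answer.
Final answer: [-1, 3, -5, 11, 17]


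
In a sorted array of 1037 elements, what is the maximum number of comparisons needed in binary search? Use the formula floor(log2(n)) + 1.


Binary search halves the search space each step.
Maximum comparisons = floor(log2(1037)) + 1
log2(1037) = 10.0182
floor(log2(1037)) = 10, so 10 + 1 = 11
Final answer: 11


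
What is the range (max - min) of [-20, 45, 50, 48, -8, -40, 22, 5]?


Maximum value: 50
Minimum value: -40
Range = 50 - (-40) = 90
Final answer: 90


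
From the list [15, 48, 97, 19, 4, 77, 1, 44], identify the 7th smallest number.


Sort ascending: [1, 4, 15, 19, 44, 48, 77, 97]
The 7th element (1-indexed) is at index 6.
Value = 77
Final answer: 77


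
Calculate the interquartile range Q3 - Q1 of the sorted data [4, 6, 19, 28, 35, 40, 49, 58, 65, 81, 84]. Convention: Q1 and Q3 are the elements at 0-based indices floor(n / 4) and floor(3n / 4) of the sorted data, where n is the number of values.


The data has n = 11 elements.
Q1 index = floor(11 / 4) = floor(2.75) = 2; Q3 index = floor(3 * 11 / 4) = floor(8.25) = 8
Q1 = element at index 2 = 19
Q3 = element at index 8 = 65
IQR = 65 - 19 = 46
Final answer: 46


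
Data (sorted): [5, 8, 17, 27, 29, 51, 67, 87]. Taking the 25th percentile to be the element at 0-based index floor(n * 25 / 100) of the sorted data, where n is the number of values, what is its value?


The dataset has n = 8 elements.
Index = floor(8 * 25 / 100) = floor(200 / 100) = floor(2) = 2
Counting from index 0 in the sorted data, the element at index 2 is 17.
Final answer: 17


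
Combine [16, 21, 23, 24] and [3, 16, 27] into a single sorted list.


List A: [16, 21, 23, 24]
List B: [3, 16, 27]
Repeatedly compare the front elements and take the smaller:
  16 vs 3 -> take 3
  16 vs 16 -> take 16
  21 vs 16 -> take 16
  21 vs 27 -> take 21
  23 vs 27 -> take 23
  24 vs 27 -> take 24
  A is exhausted; append the rest of B: [27]
Final answer: [3, 16, 16, 21, 23, 24, 27]


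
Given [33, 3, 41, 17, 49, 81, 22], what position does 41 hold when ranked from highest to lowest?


Sort descending: [81, 49, 41, 33, 22, 17, 3]
Find 41 in the sorted list.
41 is at position 3.
Final answer: 3


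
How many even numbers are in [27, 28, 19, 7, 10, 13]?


Check each element:
  27 is odd
  28 is even
  19 is odd
  7 is odd
  10 is even
  13 is odd
Evens: [28, 10]
Count of evens = 2
Final answer: 2


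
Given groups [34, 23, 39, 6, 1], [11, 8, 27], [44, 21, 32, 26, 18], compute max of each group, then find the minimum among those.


Find max of each group:
  Group 1: [34, 23, 39, 6, 1] -> max = 39
  Group 2: [11, 8, 27] -> max = 27
  Group 3: [44, 21, 32, 26, 18] -> max = 44
Maxes: [39, 27, 44]
Minimum of maxes = 27
Final answer: 27


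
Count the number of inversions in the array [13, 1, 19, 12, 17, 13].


For each element, count the later elements that are smaller than it:
  13 (index 0): smaller elements after it = [1, 12] -> 2
  1 (index 1): smaller elements after it = [] -> 0
  19 (index 2): smaller elements after it = [12, 17, 13] -> 3
  12 (index 3): smaller elements after it = [] -> 0
  17 (index 4): smaller elements after it = [13] -> 1
Total inversions = 2 + 0 + 3 + 0 + 1 = 6
Final answer: 6


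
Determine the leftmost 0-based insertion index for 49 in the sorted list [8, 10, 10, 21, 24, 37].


List is sorted: [8, 10, 10, 21, 24, 37]
We need the leftmost position where 49 can be inserted, i.e. the first index whose element is >= 49 (or the end of the list if none is).
Binary search with low=0, high=6 (0-based indices):
  low=0, high=6, mid=3: a[3]=21 < 49, so low = 4
  low=4, high=6, mid=5: a[5]=37 < 49, so low = 6
Now low = high = 6, so the insertion index is 6.
Final answer: 6


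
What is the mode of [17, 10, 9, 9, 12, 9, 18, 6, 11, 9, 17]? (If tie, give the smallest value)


Count the frequency of each value:
  6 appears 1 time(s)
  9 appears 4 time(s)
  10 appears 1 time(s)
  11 appears 1 time(s)
  12 appears 1 time(s)
  17 appears 2 time(s)
  18 appears 1 time(s)
Maximum frequency is 4.
Only 9 reaches that frequency, so it is the mode.
Final answer: 9


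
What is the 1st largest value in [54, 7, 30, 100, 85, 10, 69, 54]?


Sort descending: [100, 85, 69, 54, 54, 30, 10, 7]
The 1st element (1-indexed) is at index 0.
Value = 100
Final answer: 100


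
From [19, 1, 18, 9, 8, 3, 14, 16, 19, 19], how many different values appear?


List all unique values:
Distinct values: [1, 3, 8, 9, 14, 16, 18, 19]
Count = 8
Final answer: 8


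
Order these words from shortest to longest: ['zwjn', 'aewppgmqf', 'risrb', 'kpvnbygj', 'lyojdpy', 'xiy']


Compute lengths:
  'zwjn' has length 4
  'aewppgmqf' has length 9
  'risrb' has length 5
  'kpvnbygj' has length 8
  'lyojdpy' has length 7
  'xiy' has length 3
Lengths in increasing order: 3 < 4 < 5 < 7 < 8 < 9
Listing the words in that order gives the answer.
Final answer: ['xiy', 'zwjn', 'risrb', 'lyojdpy', 'kpvnbygj', 'aewppgmqf']


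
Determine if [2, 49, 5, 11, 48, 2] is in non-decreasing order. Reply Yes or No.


Check consecutive pairs:
  2 <= 49? True
  49 <= 5? False
  5 <= 11? True
  11 <= 48? True
  48 <= 2? False
2 consecutive pair(s) are out of order, so the list is not sorted.
Final answer: No


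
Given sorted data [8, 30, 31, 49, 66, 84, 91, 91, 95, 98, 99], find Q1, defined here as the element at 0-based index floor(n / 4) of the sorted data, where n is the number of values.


The list has n = 11 elements.
Q1 index = floor(11 / 4) = floor(2.75) = 2
Counting from index 0 in the sorted data, the element at index 2 is 31.
Final answer: 31


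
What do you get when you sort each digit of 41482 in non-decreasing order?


The number 41482 has digits: 4, 1, 4, 8, 2
Sorted: 1, 2, 4, 4, 8
Joining the sorted digits gives the result.
Final answer: 12448


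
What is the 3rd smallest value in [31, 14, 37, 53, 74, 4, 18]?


Sort ascending: [4, 14, 18, 31, 37, 53, 74]
The 3rd element (1-indexed) is at index 2.
Value = 18
Final answer: 18


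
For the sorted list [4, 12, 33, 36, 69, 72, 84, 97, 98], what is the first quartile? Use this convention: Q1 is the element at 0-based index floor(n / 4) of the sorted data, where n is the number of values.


The list has n = 9 elements.
Q1 index = floor(9 / 4) = floor(2.25) = 2
Counting from index 0 in the sorted data, the element at index 2 is 33.
Final answer: 33


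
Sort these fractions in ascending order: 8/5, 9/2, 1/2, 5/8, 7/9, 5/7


Convert to decimal for comparison:
  8/5 = 1.6
  9/2 = 4.5
  1/2 = 0.5
  5/8 = 0.625
  7/9 = 0.7778
  5/7 = 0.7143
Decimals in increasing order: 0.5 < 0.625 < 0.7143 < 0.7778 < 1.6 < 4.5
Writing each back as its fraction gives the sorted order.
Final answer: 1/2, 5/8, 5/7, 7/9, 8/5, 9/2


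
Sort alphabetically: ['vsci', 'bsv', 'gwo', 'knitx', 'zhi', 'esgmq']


Compare strings character by character (the first differing letter decides):
  'bsv' < 'esgmq' since 'b' < 'e' at position 1
  'esgmq' < 'gwo' since 'e' < 'g' at position 1
  'gwo' < 'knitx' since 'g' < 'k' at position 1
  'knitx' < 'vsci' since 'k' < 'v' at position 1
  'vsci' < 'zhi' since 'v' < 'z' at position 1
Chaining these comparisons gives the alphabetical order.
Final answer: ['bsv', 'esgmq', 'gwo', 'knitx', 'vsci', 'zhi']


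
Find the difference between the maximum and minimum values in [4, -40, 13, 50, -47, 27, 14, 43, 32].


Maximum value: 50
Minimum value: -47
Range = 50 - (-47) = 97
Final answer: 97


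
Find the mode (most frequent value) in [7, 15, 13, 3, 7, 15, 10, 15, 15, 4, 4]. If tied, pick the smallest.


Count the frequency of each value:
  3 appears 1 time(s)
  4 appears 2 time(s)
  7 appears 2 time(s)
  10 appears 1 time(s)
  13 appears 1 time(s)
  15 appears 4 time(s)
Maximum frequency is 4.
Only 15 reaches that frequency, so it is the mode.
Final answer: 15


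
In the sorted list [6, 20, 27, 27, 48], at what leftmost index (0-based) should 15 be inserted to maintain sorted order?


List is sorted: [6, 20, 27, 27, 48]
We need the leftmost position where 15 can be inserted, i.e. the first index whose element is >= 15 (or the end of the list if none is).
Binary search with low=0, high=5 (0-based indices):
  low=0, high=5, mid=2: a[2]=27 >= 15, so high = 2
  low=0, high=2, mid=1: a[1]=20 >= 15, so high = 1
  low=0, high=1, mid=0: a[0]=6 < 15, so low = 1
Now low = high = 1, so the insertion index is 1.
Final answer: 1


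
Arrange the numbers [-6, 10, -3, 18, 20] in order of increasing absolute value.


Compute absolute values:
  |-6| = 6
  |10| = 10
  |-3| = 3
  |18| = 18
  |20| = 20
Absolute values in increasing order: 3 < 6 < 10 < 18 < 20
Listing the original numbers in that order gives the answer.
Final answer: [-3, -6, 10, 18, 20]


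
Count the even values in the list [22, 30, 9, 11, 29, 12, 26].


Check each element:
  22 is even
  30 is even
  9 is odd
  11 is odd
  29 is odd
  12 is even
  26 is even
Evens: [22, 30, 12, 26]
Count of evens = 4
Final answer: 4


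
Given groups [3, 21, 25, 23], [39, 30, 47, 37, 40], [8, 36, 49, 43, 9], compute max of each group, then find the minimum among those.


Find max of each group:
  Group 1: [3, 21, 25, 23] -> max = 25
  Group 2: [39, 30, 47, 37, 40] -> max = 47
  Group 3: [8, 36, 49, 43, 9] -> max = 49
Maxes: [25, 47, 49]
Minimum of maxes = 25
Final answer: 25


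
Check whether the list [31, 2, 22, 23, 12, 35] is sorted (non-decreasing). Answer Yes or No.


Check consecutive pairs:
  31 <= 2? False
  2 <= 22? True
  22 <= 23? True
  23 <= 12? False
  12 <= 35? True
2 consecutive pair(s) are out of order, so the list is not sorted.
Final answer: No


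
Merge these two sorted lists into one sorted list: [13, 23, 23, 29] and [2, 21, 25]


List A: [13, 23, 23, 29]
List B: [2, 21, 25]
Repeatedly compare the front elements and take the smaller:
  13 vs 2 -> take 2
  13 vs 21 -> take 13
  23 vs 21 -> take 21
  23 vs 25 -> take 23
  23 vs 25 -> take 23
  29 vs 25 -> take 25
  B is exhausted; append the rest of A: [29]
Final answer: [2, 13, 21, 23, 23, 25, 29]


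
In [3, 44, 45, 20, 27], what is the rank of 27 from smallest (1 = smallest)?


Sort ascending: [3, 20, 27, 44, 45]
Find 27 in the sorted list.
27 is at position 3 (1-indexed).
Final answer: 3


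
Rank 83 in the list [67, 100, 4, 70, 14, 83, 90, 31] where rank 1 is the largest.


Sort descending: [100, 90, 83, 70, 67, 31, 14, 4]
Find 83 in the sorted list.
83 is at position 3.
Final answer: 3


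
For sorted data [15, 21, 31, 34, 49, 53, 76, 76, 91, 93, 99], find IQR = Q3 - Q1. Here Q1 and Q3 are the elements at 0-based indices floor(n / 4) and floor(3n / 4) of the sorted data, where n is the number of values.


The data has n = 11 elements.
Q1 index = floor(11 / 4) = floor(2.75) = 2; Q3 index = floor(3 * 11 / 4) = floor(8.25) = 8
Q1 = element at index 2 = 31
Q3 = element at index 8 = 91
IQR = 91 - 31 = 60
Final answer: 60


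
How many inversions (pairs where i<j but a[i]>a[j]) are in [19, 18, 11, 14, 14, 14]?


For each element, count the later elements that are smaller than it:
  19 (index 0): smaller elements after it = [18, 11, 14, 14, 14] -> 5
  18 (index 1): smaller elements after it = [11, 14, 14, 14] -> 4
  11 (index 2): smaller elements after it = [] -> 0
  14 (index 3): smaller elements after it = [] -> 0
  14 (index 4): smaller elements after it = [] -> 0
Total inversions = 5 + 4 + 0 + 0 + 0 = 9
Final answer: 9


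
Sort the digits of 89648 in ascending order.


The number 89648 has digits: 8, 9, 6, 4, 8
Sorted: 4, 6, 8, 8, 9
Joining the sorted digits gives the result.
Final answer: 46889


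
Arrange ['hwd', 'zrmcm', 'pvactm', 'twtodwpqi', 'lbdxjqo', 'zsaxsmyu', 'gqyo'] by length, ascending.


Compute lengths:
  'hwd' has length 3
  'zrmcm' has length 5
  'pvactm' has length 6
  'twtodwpqi' has length 9
  'lbdxjqo' has length 7
  'zsaxsmyu' has length 8
  'gqyo' has length 4
Lengths in increasing order: 3 < 4 < 5 < 6 < 7 < 8 < 9
Listing the words in that order gives the answer.
Final answer: ['hwd', 'gqyo', 'zrmcm', 'pvactm', 'lbdxjqo', 'zsaxsmyu', 'twtodwpqi']


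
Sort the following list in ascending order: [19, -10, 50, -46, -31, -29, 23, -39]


Original list: [19, -10, 50, -46, -31, -29, 23, -39]
Repeatedly take the smallest remaining element:
  Remaining [19, -10, 50, -46, -31, -29, 23, -39] -> smallest is -46
  Remaining [19, -10, 50, -31, -29, 23, -39] -> smallest is -39
  Remaining [19, -10, 50, -31, -29, 23] -> smallest is -31
  Remaining [19, -10, 50, -29, 23] -> smallest is -29
  Remaining [19, -10, 50, 23] -> smallest is -10
  Remaining [19, 50, 23] -> smallest is 19
  Remaining [50, 23] -> smallest is 23
  Remaining [50] -> smallest is 50
Collecting the picks in order gives the sorted list.
Final answer: [-46, -39, -31, -29, -10, 19, 23, 50]


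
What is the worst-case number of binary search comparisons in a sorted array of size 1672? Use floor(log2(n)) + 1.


Binary search halves the search space each step.
Maximum comparisons = floor(log2(1672)) + 1
log2(1672) = 10.7074
floor(log2(1672)) = 10, so 10 + 1 = 11
Final answer: 11


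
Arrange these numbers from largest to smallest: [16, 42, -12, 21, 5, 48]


Original list: [16, 42, -12, 21, 5, 48]
Repeatedly take the largest remaining element:
  Remaining [16, 42, -12, 21, 5, 48] -> largest is 48
  Remaining [16, 42, -12, 21, 5] -> largest is 42
  Remaining [16, -12, 21, 5] -> largest is 21
  Remaining [16, -12, 5] -> largest is 16
  Remaining [-12, 5] -> largest is 5
  Remaining [-12] -> largest is -12
Collecting the picks in order gives the descending list.
Final answer: [48, 42, 21, 16, 5, -12]


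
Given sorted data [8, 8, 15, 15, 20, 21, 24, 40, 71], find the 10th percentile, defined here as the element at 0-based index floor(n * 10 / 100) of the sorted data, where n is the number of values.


The dataset has n = 9 elements.
Index = floor(9 * 10 / 100) = floor(90 / 100) = floor(0.9) = 0
Counting from index 0 in the sorted data, the element at index 0 is 8.
Final answer: 8


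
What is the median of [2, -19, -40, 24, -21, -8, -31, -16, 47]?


First, sort the list: [-40, -31, -21, -19, -16, -8, 2, 24, 47]
The list has 9 elements (odd count).
The middle index is 4 (0-based), and the element there is -16.
Final answer: -16


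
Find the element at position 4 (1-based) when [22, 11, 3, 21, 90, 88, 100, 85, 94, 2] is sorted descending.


Sort descending: [100, 94, 90, 88, 85, 22, 21, 11, 3, 2]
The 4th element (1-indexed) is at index 3.
Value = 88
Final answer: 88


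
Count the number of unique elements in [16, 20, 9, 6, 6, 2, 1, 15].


List all unique values:
Distinct values: [1, 2, 6, 9, 15, 16, 20]
Count = 7
Final answer: 7


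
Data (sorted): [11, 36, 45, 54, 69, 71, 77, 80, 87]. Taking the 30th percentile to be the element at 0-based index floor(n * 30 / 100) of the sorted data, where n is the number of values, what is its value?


The dataset has n = 9 elements.
Index = floor(9 * 30 / 100) = floor(270 / 100) = floor(2.7) = 2
Counting from index 0 in the sorted data, the element at index 2 is 45.
Final answer: 45


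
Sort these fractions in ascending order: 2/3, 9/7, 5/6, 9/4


Convert to decimal for comparison:
  2/3 = 0.6667
  9/7 = 1.2857
  5/6 = 0.8333
  9/4 = 2.25
Decimals in increasing order: 0.6667 < 0.8333 < 1.2857 < 2.25
Writing each back as its fraction gives the sorted order.
Final answer: 2/3, 5/6, 9/7, 9/4


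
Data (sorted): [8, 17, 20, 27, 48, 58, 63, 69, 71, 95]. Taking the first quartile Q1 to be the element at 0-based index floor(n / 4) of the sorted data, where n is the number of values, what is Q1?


The list has n = 10 elements.
Q1 index = floor(10 / 4) = floor(2.5) = 2
Counting from index 0 in the sorted data, the element at index 2 is 20.
Final answer: 20


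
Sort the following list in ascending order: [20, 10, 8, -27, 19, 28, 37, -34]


Original list: [20, 10, 8, -27, 19, 28, 37, -34]
Repeatedly take the smallest remaining element:
  Remaining [20, 10, 8, -27, 19, 28, 37, -34] -> smallest is -34
  Remaining [20, 10, 8, -27, 19, 28, 37] -> smallest is -27
  Remaining [20, 10, 8, 19, 28, 37] -> smallest is 8
  Remaining [20, 10, 19, 28, 37] -> smallest is 10
  Remaining [20, 19, 28, 37] -> smallest is 19
  Remaining [20, 28, 37] -> smallest is 20
  Remaining [28, 37] -> smallest is 28
  Remaining [37] -> smallest is 37
Collecting the picks in order gives the sorted list.
Final answer: [-34, -27, 8, 10, 19, 20, 28, 37]


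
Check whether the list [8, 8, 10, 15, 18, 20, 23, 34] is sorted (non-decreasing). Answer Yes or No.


Check consecutive pairs:
  8 <= 8? True
  8 <= 10? True
  10 <= 15? True
  15 <= 18? True
  18 <= 20? True
  20 <= 23? True
  23 <= 34? True
Every consecutive pair is in order, so the list is non-decreasing.
Final answer: Yes


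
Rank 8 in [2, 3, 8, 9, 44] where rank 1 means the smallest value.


Sort ascending: [2, 3, 8, 9, 44]
Find 8 in the sorted list.
8 is at position 3 (1-indexed).
Final answer: 3


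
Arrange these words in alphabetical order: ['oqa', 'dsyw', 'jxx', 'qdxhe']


Compare strings character by character (the first differing letter decides):
  'dsyw' < 'jxx' since 'd' < 'j' at position 1
  'jxx' < 'oqa' since 'j' < 'o' at position 1
  'oqa' < 'qdxhe' since 'o' < 'q' at position 1
Chaining these comparisons gives the alphabetical order.
Final answer: ['dsyw', 'jxx', 'oqa', 'qdxhe']


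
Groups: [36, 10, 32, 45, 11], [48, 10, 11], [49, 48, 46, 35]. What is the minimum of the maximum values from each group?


Find max of each group:
  Group 1: [36, 10, 32, 45, 11] -> max = 45
  Group 2: [48, 10, 11] -> max = 48
  Group 3: [49, 48, 46, 35] -> max = 49
Maxes: [45, 48, 49]
Minimum of maxes = 45
Final answer: 45


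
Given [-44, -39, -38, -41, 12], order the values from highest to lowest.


Original list: [-44, -39, -38, -41, 12]
Repeatedly take the largest remaining element:
  Remaining [-44, -39, -38, -41, 12] -> largest is 12
  Remaining [-44, -39, -38, -41] -> largest is -38
  Remaining [-44, -39, -41] -> largest is -39
  Remaining [-44, -41] -> largest is -41
  Remaining [-44] -> largest is -44
Collecting the picks in order gives the descending list.
Final answer: [12, -38, -39, -41, -44]


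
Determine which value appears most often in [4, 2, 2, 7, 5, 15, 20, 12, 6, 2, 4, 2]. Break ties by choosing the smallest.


Count the frequency of each value:
  2 appears 4 time(s)
  4 appears 2 time(s)
  5 appears 1 time(s)
  6 appears 1 time(s)
  7 appears 1 time(s)
  12 appears 1 time(s)
  15 appears 1 time(s)
  20 appears 1 time(s)
Maximum frequency is 4.
Only 2 reaches that frequency, so it is the mode.
Final answer: 2


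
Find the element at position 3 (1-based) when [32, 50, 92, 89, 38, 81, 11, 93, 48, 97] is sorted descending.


Sort descending: [97, 93, 92, 89, 81, 50, 48, 38, 32, 11]
The 3rd element (1-indexed) is at index 2.
Value = 92
Final answer: 92


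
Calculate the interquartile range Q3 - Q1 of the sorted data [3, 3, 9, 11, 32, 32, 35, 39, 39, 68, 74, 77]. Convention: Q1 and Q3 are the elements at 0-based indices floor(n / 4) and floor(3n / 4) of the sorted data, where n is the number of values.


The data has n = 12 elements.
Q1 index = floor(12 / 4) = floor(3) = 3; Q3 index = floor(3 * 12 / 4) = floor(9) = 9
Q1 = element at index 3 = 11
Q3 = element at index 9 = 68
IQR = 68 - 11 = 57
Final answer: 57


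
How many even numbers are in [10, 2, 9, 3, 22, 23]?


Check each element:
  10 is even
  2 is even
  9 is odd
  3 is odd
  22 is even
  23 is odd
Evens: [10, 2, 22]
Count of evens = 3
Final answer: 3


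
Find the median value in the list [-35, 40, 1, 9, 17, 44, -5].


First, sort the list: [-35, -5, 1, 9, 17, 40, 44]
The list has 7 elements (odd count).
The middle index is 3 (0-based), and the element there is 9.
Final answer: 9


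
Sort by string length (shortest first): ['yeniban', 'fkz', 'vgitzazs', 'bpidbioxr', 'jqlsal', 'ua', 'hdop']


Compute lengths:
  'yeniban' has length 7
  'fkz' has length 3
  'vgitzazs' has length 8
  'bpidbioxr' has length 9
  'jqlsal' has length 6
  'ua' has length 2
  'hdop' has length 4
Lengths in increasing order: 2 < 3 < 4 < 6 < 7 < 8 < 9
Listing the words in that order gives the answer.
Final answer: ['ua', 'fkz', 'hdop', 'jqlsal', 'yeniban', 'vgitzazs', 'bpidbioxr']


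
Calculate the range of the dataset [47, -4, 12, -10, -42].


Maximum value: 47
Minimum value: -42
Range = 47 - (-42) = 89
Final answer: 89


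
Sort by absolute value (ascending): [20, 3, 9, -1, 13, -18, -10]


Compute absolute values:
  |20| = 20
  |3| = 3
  |9| = 9
  |-1| = 1
  |13| = 13
  |-18| = 18
  |-10| = 10
Absolute values in increasing order: 1 < 3 < 9 < 10 < 13 < 18 < 20
Listing the original numbers in that order gives the answer.
Final answer: [-1, 3, 9, -10, 13, -18, 20]


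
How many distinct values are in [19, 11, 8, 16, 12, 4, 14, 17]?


List all unique values:
Distinct values: [4, 8, 11, 12, 14, 16, 17, 19]
Count = 8
Final answer: 8


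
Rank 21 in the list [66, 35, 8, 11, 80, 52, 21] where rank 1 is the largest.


Sort descending: [80, 66, 52, 35, 21, 11, 8]
Find 21 in the sorted list.
21 is at position 5.
Final answer: 5


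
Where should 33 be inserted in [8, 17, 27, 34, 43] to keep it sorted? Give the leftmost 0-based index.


List is sorted: [8, 17, 27, 34, 43]
We need the leftmost position where 33 can be inserted, i.e. the first index whose element is >= 33 (or the end of the list if none is).
Binary search with low=0, high=5 (0-based indices):
  low=0, high=5, mid=2: a[2]=27 < 33, so low = 3
  low=3, high=5, mid=4: a[4]=43 >= 33, so high = 4
  low=3, high=4, mid=3: a[3]=34 >= 33, so high = 3
Now low = high = 3, so the insertion index is 3.
Final answer: 3


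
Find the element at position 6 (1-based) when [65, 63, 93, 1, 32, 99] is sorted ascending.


Sort ascending: [1, 32, 63, 65, 93, 99]
The 6th element (1-indexed) is at index 5.
Value = 99
Final answer: 99


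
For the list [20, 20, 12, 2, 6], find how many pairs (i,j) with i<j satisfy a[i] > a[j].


For each element, count the later elements that are smaller than it:
  20 (index 0): smaller elements after it = [12, 2, 6] -> 3
  20 (index 1): smaller elements after it = [12, 2, 6] -> 3
  12 (index 2): smaller elements after it = [2, 6] -> 2
  2 (index 3): smaller elements after it = [] -> 0
Total inversions = 3 + 3 + 2 + 0 = 8
Final answer: 8


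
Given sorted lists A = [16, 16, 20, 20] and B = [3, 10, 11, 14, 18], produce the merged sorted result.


List A: [16, 16, 20, 20]
List B: [3, 10, 11, 14, 18]
Repeatedly compare the front elements and take the smaller:
  16 vs 3 -> take 3
  16 vs 10 -> take 10
  16 vs 11 -> take 11
  16 vs 14 -> take 14
  16 vs 18 -> take 16
  16 vs 18 -> take 16
  20 vs 18 -> take 18
  B is exhausted; append the rest of A: [20, 20]
Final answer: [3, 10, 11, 14, 16, 16, 18, 20, 20]


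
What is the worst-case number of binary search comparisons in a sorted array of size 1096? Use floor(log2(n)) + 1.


Binary search halves the search space each step.
Maximum comparisons = floor(log2(1096)) + 1
log2(1096) = 10.098
floor(log2(1096)) = 10, so 10 + 1 = 11
Final answer: 11


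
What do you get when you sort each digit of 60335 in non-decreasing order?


The number 60335 has digits: 6, 0, 3, 3, 5
Sorted: 0, 3, 3, 5, 6
Joining the sorted digits gives the result.
Final answer: 03356


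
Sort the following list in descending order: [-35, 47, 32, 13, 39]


Original list: [-35, 47, 32, 13, 39]
Repeatedly take the largest remaining element:
  Remaining [-35, 47, 32, 13, 39] -> largest is 47
  Remaining [-35, 32, 13, 39] -> largest is 39
  Remaining [-35, 32, 13] -> largest is 32
  Remaining [-35, 13] -> largest is 13
  Remaining [-35] -> largest is -35
Collecting the picks in order gives the descending list.
Final answer: [47, 39, 32, 13, -35]


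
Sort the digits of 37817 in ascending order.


The number 37817 has digits: 3, 7, 8, 1, 7
Sorted: 1, 3, 7, 7, 8
Joining the sorted digits gives the result.
Final answer: 13778


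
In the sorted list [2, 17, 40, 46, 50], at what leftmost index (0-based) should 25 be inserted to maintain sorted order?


List is sorted: [2, 17, 40, 46, 50]
We need the leftmost position where 25 can be inserted, i.e. the first index whose element is >= 25 (or the end of the list if none is).
Binary search with low=0, high=5 (0-based indices):
  low=0, high=5, mid=2: a[2]=40 >= 25, so high = 2
  low=0, high=2, mid=1: a[1]=17 < 25, so low = 2
Now low = high = 2, so the insertion index is 2.
Final answer: 2


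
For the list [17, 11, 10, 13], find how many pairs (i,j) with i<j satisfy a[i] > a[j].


For each element, count the later elements that are smaller than it:
  17 (index 0): smaller elements after it = [11, 10, 13] -> 3
  11 (index 1): smaller elements after it = [10] -> 1
  10 (index 2): smaller elements after it = [] -> 0
Total inversions = 3 + 1 + 0 = 4
Final answer: 4


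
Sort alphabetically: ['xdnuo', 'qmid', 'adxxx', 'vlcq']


Compare strings character by character (the first differing letter decides):
  'adxxx' < 'qmid' since 'a' < 'q' at position 1
  'qmid' < 'vlcq' since 'q' < 'v' at position 1
  'vlcq' < 'xdnuo' since 'v' < 'x' at position 1
Chaining these comparisons gives the alphabetical order.
Final answer: ['adxxx', 'qmid', 'vlcq', 'xdnuo']


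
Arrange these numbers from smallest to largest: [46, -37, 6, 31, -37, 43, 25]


Original list: [46, -37, 6, 31, -37, 43, 25]
Repeatedly take the smallest remaining element:
  Remaining [46, -37, 6, 31, -37, 43, 25] -> smallest is -37
  Remaining [46, 6, 31, -37, 43, 25] -> smallest is -37
  Remaining [46, 6, 31, 43, 25] -> smallest is 6
  Remaining [46, 31, 43, 25] -> smallest is 25
  Remaining [46, 31, 43] -> smallest is 31
  Remaining [46, 43] -> smallest is 43
  Remaining [46] -> smallest is 46
Collecting the picks in order gives the sorted list.
Final answer: [-37, -37, 6, 25, 31, 43, 46]


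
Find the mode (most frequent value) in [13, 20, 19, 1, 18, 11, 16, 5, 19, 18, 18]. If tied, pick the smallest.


Count the frequency of each value:
  1 appears 1 time(s)
  5 appears 1 time(s)
  11 appears 1 time(s)
  13 appears 1 time(s)
  16 appears 1 time(s)
  18 appears 3 time(s)
  19 appears 2 time(s)
  20 appears 1 time(s)
Maximum frequency is 3.
Only 18 reaches that frequency, so it is the mode.
Final answer: 18


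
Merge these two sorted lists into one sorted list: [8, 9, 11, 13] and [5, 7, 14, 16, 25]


List A: [8, 9, 11, 13]
List B: [5, 7, 14, 16, 25]
Repeatedly compare the front elements and take the smaller:
  8 vs 5 -> take 5
  8 vs 7 -> take 7
  8 vs 14 -> take 8
  9 vs 14 -> take 9
  11 vs 14 -> take 11
  13 vs 14 -> take 13
  A is exhausted; append the rest of B: [14, 16, 25]
Final answer: [5, 7, 8, 9, 11, 13, 14, 16, 25]


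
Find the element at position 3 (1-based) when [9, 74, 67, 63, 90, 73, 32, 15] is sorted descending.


Sort descending: [90, 74, 73, 67, 63, 32, 15, 9]
The 3rd element (1-indexed) is at index 2.
Value = 73
Final answer: 73


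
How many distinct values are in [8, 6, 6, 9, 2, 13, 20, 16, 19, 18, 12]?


List all unique values:
Distinct values: [2, 6, 8, 9, 12, 13, 16, 18, 19, 20]
Count = 10
Final answer: 10


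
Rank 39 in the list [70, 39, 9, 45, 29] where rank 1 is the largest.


Sort descending: [70, 45, 39, 29, 9]
Find 39 in the sorted list.
39 is at position 3.
Final answer: 3


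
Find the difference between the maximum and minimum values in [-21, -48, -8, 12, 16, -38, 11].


Maximum value: 16
Minimum value: -48
Range = 16 - (-48) = 64
Final answer: 64


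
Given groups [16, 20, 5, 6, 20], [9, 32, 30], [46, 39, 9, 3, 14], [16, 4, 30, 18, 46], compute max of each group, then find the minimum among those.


Find max of each group:
  Group 1: [16, 20, 5, 6, 20] -> max = 20
  Group 2: [9, 32, 30] -> max = 32
  Group 3: [46, 39, 9, 3, 14] -> max = 46
  Group 4: [16, 4, 30, 18, 46] -> max = 46
Maxes: [20, 32, 46, 46]
Minimum of maxes = 20
Final answer: 20


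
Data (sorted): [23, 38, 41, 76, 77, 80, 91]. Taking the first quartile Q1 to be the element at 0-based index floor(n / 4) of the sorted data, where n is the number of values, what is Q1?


The list has n = 7 elements.
Q1 index = floor(7 / 4) = floor(1.75) = 1
Counting from index 0 in the sorted data, the element at index 1 is 38.
Final answer: 38


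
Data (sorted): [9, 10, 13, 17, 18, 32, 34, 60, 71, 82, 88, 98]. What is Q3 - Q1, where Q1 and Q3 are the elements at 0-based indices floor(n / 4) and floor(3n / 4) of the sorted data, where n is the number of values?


The data has n = 12 elements.
Q1 index = floor(12 / 4) = floor(3) = 3; Q3 index = floor(3 * 12 / 4) = floor(9) = 9
Q1 = element at index 3 = 17
Q3 = element at index 9 = 82
IQR = 82 - 17 = 65
Final answer: 65


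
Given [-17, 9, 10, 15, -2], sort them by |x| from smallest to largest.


Compute absolute values:
  |-17| = 17
  |9| = 9
  |10| = 10
  |15| = 15
  |-2| = 2
Absolute values in increasing order: 2 < 9 < 10 < 15 < 17
Listing the original numbers in that order gives the answer.
Final answer: [-2, 9, 10, 15, -17]


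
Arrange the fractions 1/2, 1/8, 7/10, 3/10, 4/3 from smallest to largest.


Convert to decimal for comparison:
  1/2 = 0.5
  1/8 = 0.125
  7/10 = 0.7
  3/10 = 0.3
  4/3 = 1.3333
Decimals in increasing order: 0.125 < 0.3 < 0.5 < 0.7 < 1.3333
Writing each back as its fraction gives the sorted order.
Final answer: 1/8, 3/10, 1/2, 7/10, 4/3


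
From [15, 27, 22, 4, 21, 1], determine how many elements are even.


Check each element:
  15 is odd
  27 is odd
  22 is even
  4 is even
  21 is odd
  1 is odd
Evens: [22, 4]
Count of evens = 2
Final answer: 2


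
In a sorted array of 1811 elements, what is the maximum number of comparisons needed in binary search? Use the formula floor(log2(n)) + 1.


Binary search halves the search space each step.
Maximum comparisons = floor(log2(1811)) + 1
log2(1811) = 10.8226
floor(log2(1811)) = 10, so 10 + 1 = 11
Final answer: 11


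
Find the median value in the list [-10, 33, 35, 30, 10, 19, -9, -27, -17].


First, sort the list: [-27, -17, -10, -9, 10, 19, 30, 33, 35]
The list has 9 elements (odd count).
The middle index is 4 (0-based), and the element there is 10.
Final answer: 10


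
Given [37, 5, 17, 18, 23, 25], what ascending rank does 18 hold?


Sort ascending: [5, 17, 18, 23, 25, 37]
Find 18 in the sorted list.
18 is at position 3 (1-indexed).
Final answer: 3


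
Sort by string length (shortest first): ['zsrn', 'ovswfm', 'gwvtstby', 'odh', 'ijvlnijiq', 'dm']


Compute lengths:
  'zsrn' has length 4
  'ovswfm' has length 6
  'gwvtstby' has length 8
  'odh' has length 3
  'ijvlnijiq' has length 9
  'dm' has length 2
Lengths in increasing order: 2 < 3 < 4 < 6 < 8 < 9
Listing the words in that order gives the answer.
Final answer: ['dm', 'odh', 'zsrn', 'ovswfm', 'gwvtstby', 'ijvlnijiq']


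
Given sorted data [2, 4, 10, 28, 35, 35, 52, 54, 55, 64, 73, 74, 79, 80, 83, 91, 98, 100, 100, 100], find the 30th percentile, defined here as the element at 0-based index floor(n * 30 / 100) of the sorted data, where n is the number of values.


The dataset has n = 20 elements.
Index = floor(20 * 30 / 100) = floor(600 / 100) = floor(6) = 6
Counting from index 0 in the sorted data, the element at index 6 is 52.
Final answer: 52


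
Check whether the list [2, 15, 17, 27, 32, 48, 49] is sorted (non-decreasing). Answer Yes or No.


Check consecutive pairs:
  2 <= 15? True
  15 <= 17? True
  17 <= 27? True
  27 <= 32? True
  32 <= 48? True
  48 <= 49? True
Every consecutive pair is in order, so the list is non-decreasing.
Final answer: Yes


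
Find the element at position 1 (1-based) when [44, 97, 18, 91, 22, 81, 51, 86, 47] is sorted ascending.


Sort ascending: [18, 22, 44, 47, 51, 81, 86, 91, 97]
The 1st element (1-indexed) is at index 0.
Value = 18
Final answer: 18


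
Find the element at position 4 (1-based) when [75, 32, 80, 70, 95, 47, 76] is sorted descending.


Sort descending: [95, 80, 76, 75, 70, 47, 32]
The 4th element (1-indexed) is at index 3.
Value = 75
Final answer: 75


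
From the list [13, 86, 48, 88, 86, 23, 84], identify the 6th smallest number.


Sort ascending: [13, 23, 48, 84, 86, 86, 88]
The 6th element (1-indexed) is at index 5.
Value = 86
Final answer: 86


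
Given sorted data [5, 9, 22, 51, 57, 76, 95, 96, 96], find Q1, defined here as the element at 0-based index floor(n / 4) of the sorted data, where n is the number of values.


The list has n = 9 elements.
Q1 index = floor(9 / 4) = floor(2.25) = 2
Counting from index 0 in the sorted data, the element at index 2 is 22.
Final answer: 22


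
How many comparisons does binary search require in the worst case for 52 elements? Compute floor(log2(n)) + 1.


Binary search halves the search space each step.
Maximum comparisons = floor(log2(52)) + 1
log2(52) = 5.7004
floor(log2(52)) = 5, so 5 + 1 = 6
Final answer: 6


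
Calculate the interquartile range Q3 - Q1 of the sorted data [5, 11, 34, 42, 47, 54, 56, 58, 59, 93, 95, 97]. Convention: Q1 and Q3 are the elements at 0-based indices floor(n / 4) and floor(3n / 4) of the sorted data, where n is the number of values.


The data has n = 12 elements.
Q1 index = floor(12 / 4) = floor(3) = 3; Q3 index = floor(3 * 12 / 4) = floor(9) = 9
Q1 = element at index 3 = 42
Q3 = element at index 9 = 93
IQR = 93 - 42 = 51
Final answer: 51


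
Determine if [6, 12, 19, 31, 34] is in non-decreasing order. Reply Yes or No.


Check consecutive pairs:
  6 <= 12? True
  12 <= 19? True
  19 <= 31? True
  31 <= 34? True
Every consecutive pair is in order, so the list is non-decreasing.
Final answer: Yes


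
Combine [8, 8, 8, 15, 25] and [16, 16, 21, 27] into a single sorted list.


List A: [8, 8, 8, 15, 25]
List B: [16, 16, 21, 27]
Repeatedly compare the front elements and take the smaller:
  8 vs 16 -> take 8
  8 vs 16 -> take 8
  8 vs 16 -> take 8
  15 vs 16 -> take 15
  25 vs 16 -> take 16
  25 vs 16 -> take 16
  25 vs 21 -> take 21
  25 vs 27 -> take 25
  A is exhausted; append the rest of B: [27]
Final answer: [8, 8, 8, 15, 16, 16, 21, 25, 27]


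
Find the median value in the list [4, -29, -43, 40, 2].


First, sort the list: [-43, -29, 2, 4, 40]
The list has 5 elements (odd count).
The middle index is 2 (0-based), and the element there is 2.
Final answer: 2


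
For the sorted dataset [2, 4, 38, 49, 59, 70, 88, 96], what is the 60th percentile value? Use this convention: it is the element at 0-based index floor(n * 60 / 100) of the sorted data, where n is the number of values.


The dataset has n = 8 elements.
Index = floor(8 * 60 / 100) = floor(480 / 100) = floor(4.8) = 4
Counting from index 0 in the sorted data, the element at index 4 is 59.
Final answer: 59


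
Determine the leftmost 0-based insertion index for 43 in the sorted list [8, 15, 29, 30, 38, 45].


List is sorted: [8, 15, 29, 30, 38, 45]
We need the leftmost position where 43 can be inserted, i.e. the first index whose element is >= 43 (or the end of the list if none is).
Binary search with low=0, high=6 (0-based indices):
  low=0, high=6, mid=3: a[3]=30 < 43, so low = 4
  low=4, high=6, mid=5: a[5]=45 >= 43, so high = 5
  low=4, high=5, mid=4: a[4]=38 < 43, so low = 5
Now low = high = 5, so the insertion index is 5.
Final answer: 5


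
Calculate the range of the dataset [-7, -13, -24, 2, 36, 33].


Maximum value: 36
Minimum value: -24
Range = 36 - (-24) = 60
Final answer: 60


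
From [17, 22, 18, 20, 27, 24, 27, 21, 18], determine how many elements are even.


Check each element:
  17 is odd
  22 is even
  18 is even
  20 is even
  27 is odd
  24 is even
  27 is odd
  21 is odd
  18 is even
Evens: [22, 18, 20, 24, 18]
Count of evens = 5
Final answer: 5


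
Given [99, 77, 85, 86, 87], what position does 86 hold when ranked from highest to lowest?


Sort descending: [99, 87, 86, 85, 77]
Find 86 in the sorted list.
86 is at position 3.
Final answer: 3


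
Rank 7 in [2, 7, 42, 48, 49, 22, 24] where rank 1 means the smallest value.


Sort ascending: [2, 7, 22, 24, 42, 48, 49]
Find 7 in the sorted list.
7 is at position 2 (1-indexed).
Final answer: 2


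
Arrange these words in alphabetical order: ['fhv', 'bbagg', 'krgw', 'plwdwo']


Compare strings character by character (the first differing letter decides):
  'bbagg' < 'fhv' since 'b' < 'f' at position 1
  'fhv' < 'krgw' since 'f' < 'k' at position 1
  'krgw' < 'plwdwo' since 'k' < 'p' at position 1
Chaining these comparisons gives the alphabetical order.
Final answer: ['bbagg', 'fhv', 'krgw', 'plwdwo']


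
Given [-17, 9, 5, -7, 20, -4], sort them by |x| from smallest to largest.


Compute absolute values:
  |-17| = 17
  |9| = 9
  |5| = 5
  |-7| = 7
  |20| = 20
  |-4| = 4
Absolute values in increasing order: 4 < 5 < 7 < 9 < 17 < 20
Listing the original numbers in that order gives the answer.
Final answer: [-4, 5, -7, 9, -17, 20]


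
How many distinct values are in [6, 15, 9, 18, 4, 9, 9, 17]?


List all unique values:
Distinct values: [4, 6, 9, 15, 17, 18]
Count = 6
Final answer: 6


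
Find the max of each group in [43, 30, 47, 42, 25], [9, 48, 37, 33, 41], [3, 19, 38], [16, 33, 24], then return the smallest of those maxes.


Find max of each group:
  Group 1: [43, 30, 47, 42, 25] -> max = 47
  Group 2: [9, 48, 37, 33, 41] -> max = 48
  Group 3: [3, 19, 38] -> max = 38
  Group 4: [16, 33, 24] -> max = 33
Maxes: [47, 48, 38, 33]
Minimum of maxes = 33
Final answer: 33


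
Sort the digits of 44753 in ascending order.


The number 44753 has digits: 4, 4, 7, 5, 3
Sorted: 3, 4, 4, 5, 7
Joining the sorted digits gives the result.
Final answer: 34457


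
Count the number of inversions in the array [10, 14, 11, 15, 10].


For each element, count the later elements that are smaller than it:
  10 (index 0): smaller elements after it = [] -> 0
  14 (index 1): smaller elements after it = [11, 10] -> 2
  11 (index 2): smaller elements after it = [10] -> 1
  15 (index 3): smaller elements after it = [10] -> 1
Total inversions = 0 + 2 + 1 + 1 = 4
Final answer: 4
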